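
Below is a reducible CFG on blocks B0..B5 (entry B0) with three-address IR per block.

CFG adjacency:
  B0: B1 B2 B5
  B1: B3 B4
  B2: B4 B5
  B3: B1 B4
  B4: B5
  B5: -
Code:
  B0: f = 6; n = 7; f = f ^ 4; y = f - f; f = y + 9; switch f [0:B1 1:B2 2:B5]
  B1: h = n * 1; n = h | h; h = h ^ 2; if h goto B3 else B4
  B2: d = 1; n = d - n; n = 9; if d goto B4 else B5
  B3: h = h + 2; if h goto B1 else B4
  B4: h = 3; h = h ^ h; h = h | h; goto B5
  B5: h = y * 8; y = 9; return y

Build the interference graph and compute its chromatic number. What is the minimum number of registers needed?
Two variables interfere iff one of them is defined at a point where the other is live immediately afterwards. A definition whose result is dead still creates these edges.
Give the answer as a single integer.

Answer: 3

Derivation:
def/use:
  B0: def={f,n,y} ue=∅
  B1: def={h,n} ue={n}
  B2: def={d,n} ue={n}
  B3: def={h} ue={h}
  B4: def={h} ue=∅
  B5: def={h,y} ue={y}

Backward fixpoint:
  B0: in=∅ out={n,y}
  B1: in={n,y} out={h,n,y}
  B2: in={n,y} out={y}
  B3: in={h,n,y} out={n,y}
  B4: in={y} out={y}
  B5: in={y} out=∅

Conflict graph:
  d: {n,y}
  f: {n,y}
  h: {n,y}
  n: {d,f,h,y}
  y: {d,f,h,n}

Registers:
  lower bound: {d,n,y} mutually conflict ⇒ χ ≥ 3
  assign d→c2 f→c2 h→c2 n→c0 y→c1 — no edge inside a register ⇒ χ ≤ 3
  χ = 3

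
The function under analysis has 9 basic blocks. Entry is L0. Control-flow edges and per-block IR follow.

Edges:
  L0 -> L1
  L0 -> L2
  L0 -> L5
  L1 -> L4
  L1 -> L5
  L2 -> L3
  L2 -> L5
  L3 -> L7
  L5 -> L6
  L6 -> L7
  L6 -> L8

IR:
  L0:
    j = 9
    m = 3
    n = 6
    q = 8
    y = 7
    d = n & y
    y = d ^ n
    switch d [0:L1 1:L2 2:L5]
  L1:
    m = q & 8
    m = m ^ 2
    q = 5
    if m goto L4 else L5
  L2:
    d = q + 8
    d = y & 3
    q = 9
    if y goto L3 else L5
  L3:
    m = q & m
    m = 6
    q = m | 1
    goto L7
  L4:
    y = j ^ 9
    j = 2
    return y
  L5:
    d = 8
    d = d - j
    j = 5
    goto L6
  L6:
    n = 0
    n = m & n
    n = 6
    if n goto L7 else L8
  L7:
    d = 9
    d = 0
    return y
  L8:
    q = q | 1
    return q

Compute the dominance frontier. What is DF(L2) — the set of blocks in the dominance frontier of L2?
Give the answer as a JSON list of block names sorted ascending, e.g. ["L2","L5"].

Answer: ["L5", "L7"]

Derivation:
idom tree: L1←L0 L2←L0 L3←L2 L4←L1 L5←L0 L6←L5 L7←L0 L8←L6
Dom at joins:
  L5: preds {L0,L1,L2}: {L0} ∩ {L0,L1} ∩ {L0,L2} = {L0}; idom=L0
  L7: preds {L3,L6}: {L0,L2,L3} ∩ {L0,L5,L6} = {L0}; idom=L0

DF walk-up:
  join L5 pred L0: · stop@L0
  join L5 pred L1: L1 stop@L0
  join L5 pred L2: L2 stop@L0
  join L7 pred L3: L3→L2 stop@L0
  join L7 pred L6: L6→L5 stop@L0
  L0: DF=∅
  L1: DF={L5}
  L2: DF={L5,L7}
  L3: DF={L7}
  L4: DF=∅
  L5: DF={L7}
  L6: DF={L7}
  L7: DF=∅
  L8: DF=∅

DF(L2) = ["L5", "L7"]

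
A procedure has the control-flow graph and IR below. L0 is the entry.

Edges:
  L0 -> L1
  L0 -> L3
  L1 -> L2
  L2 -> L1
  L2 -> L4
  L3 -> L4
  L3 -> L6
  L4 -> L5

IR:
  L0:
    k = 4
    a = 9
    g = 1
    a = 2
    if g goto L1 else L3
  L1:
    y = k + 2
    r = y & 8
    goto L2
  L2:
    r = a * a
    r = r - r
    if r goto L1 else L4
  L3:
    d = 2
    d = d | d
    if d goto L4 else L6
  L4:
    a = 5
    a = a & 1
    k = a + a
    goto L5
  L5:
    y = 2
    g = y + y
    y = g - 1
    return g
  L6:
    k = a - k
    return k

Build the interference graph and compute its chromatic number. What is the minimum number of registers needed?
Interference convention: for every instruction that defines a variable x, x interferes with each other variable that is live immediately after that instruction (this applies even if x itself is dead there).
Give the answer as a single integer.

def/use:
  L0 def {a,g,k} use ∅
  L1 def {r,y} use {k}
  L2 def {r} use {a}
  L3 def {d} use ∅
  L4 def {a,k} use ∅
  L5 def {g,y} use ∅
  L6 def {k} use {a,k}

Live sets:
  L0: in=∅ out={a,k}
  L1: in={a,k} out={a,k}
  L2: in={a,k} out={a,k}
  L3: in={a,k} out={a,k}
  L4: in=∅ out=∅
  L5: in=∅ out=∅
  L6: in={a,k} out=∅

Interfere edges:
  a↔{d,g,k,r,y}
  d↔{a,k}
  g↔{a,k,y}
  k↔{a,d,g,r,y}
  r↔{a,k}
  y↔{a,g,k}

Colouring:
  lower bound: {a,g,k,y} mutually conflict ⇒ χ ≥ 4
  4-colouring: R0={a}  R1={k}  R2={d,g,r}  R3={y}
  χ = 4

Answer: 4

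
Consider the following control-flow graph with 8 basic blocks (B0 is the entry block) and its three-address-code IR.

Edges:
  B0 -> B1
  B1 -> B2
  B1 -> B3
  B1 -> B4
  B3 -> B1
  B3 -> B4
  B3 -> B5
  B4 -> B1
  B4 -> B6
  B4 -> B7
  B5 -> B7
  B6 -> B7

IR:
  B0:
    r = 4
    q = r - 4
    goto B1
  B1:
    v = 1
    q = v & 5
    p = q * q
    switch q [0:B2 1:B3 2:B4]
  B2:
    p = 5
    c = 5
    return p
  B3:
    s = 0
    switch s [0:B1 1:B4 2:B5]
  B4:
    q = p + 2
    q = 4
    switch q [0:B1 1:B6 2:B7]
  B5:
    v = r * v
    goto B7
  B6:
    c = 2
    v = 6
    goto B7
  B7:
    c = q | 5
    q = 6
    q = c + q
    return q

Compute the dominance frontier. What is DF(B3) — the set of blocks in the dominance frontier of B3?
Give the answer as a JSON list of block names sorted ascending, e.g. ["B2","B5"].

idom tree: B1←B0 B2←B1 B3←B1 B4←B1 B5←B3 B6←B4 B7←B1
Dom∩ at merges:
  B1: preds {B0,B3,B4}: {B0} ∩ {B0,B1,B3} ∩ {B0,B1,B4} = {B0}; idom=B0
  B4: preds {B1,B3}: {B0,B1} ∩ {B0,B1,B3} = {B0,B1}; idom=B1
  B7: preds {B4,B5,B6}: {B0,B1,B4} ∩ {B0,B1,B3,B5} ∩ {B0,B1,B4,B6} = {B0,B1}; idom=B1

DF derivation:
  B1←B0: walk · to B0
  B1←B3: walk B3→B1 to B0
  B1←B4: walk B4→B1 to B0
  B4←B1: walk · to B1
  B4←B3: walk B3 to B1
  B7←B4: walk B4 to B1
  B7←B5: walk B5→B3 to B1
  B7←B6: walk B6→B4 to B1
  B0: DF=∅
  B1: DF={B1}
  B2: DF=∅
  B3: DF={B1,B4,B7}
  B4: DF={B1,B7}
  B5: DF={B7}
  B6: DF={B7}
  B7: DF=∅

DF(B3) = ["B1", "B4", "B7"]

Answer: ["B1", "B4", "B7"]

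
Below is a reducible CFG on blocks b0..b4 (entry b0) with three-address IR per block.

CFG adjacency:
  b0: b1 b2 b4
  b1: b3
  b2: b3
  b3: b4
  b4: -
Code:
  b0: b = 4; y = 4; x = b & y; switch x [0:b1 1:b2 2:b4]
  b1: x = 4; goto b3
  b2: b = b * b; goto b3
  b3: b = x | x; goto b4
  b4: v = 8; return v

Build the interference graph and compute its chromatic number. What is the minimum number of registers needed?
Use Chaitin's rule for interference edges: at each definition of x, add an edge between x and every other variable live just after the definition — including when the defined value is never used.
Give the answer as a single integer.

Per-block:
  b0 def {b,x,y} use ∅
  b1 def {x} use ∅
  b2 def {b} use {b}
  b3 def {b} use {x}
  b4 def {v} use ∅

Backward fixpoint:
  live b0: ∅→{b,x}
  live b1: ∅→{x}
  live b2: {b,x}→{x}
  live b3: {x}→∅
  live b4: ∅→∅

Interference:
  b↔{x,y}
  v↔∅
  x↔{b}
  y↔{b}

Colouring:
  lower bound: {b,x} mutually conflict ⇒ χ ≥ 2
  assign b→r0 v→r0 x→r1 y→r1 — no edge inside a register ⇒ χ ≤ 2
  χ = 2

Answer: 2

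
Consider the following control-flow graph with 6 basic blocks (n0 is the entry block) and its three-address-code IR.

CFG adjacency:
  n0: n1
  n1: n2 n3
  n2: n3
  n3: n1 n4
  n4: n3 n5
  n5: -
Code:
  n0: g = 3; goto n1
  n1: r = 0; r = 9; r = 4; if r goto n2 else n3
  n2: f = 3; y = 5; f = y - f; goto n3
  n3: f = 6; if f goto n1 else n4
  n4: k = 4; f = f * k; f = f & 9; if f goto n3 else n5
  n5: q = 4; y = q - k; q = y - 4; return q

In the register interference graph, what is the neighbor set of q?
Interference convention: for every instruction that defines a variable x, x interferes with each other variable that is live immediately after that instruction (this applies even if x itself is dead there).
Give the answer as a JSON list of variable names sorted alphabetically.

Answer: ["k"]

Working:
Per-block:
  n0 def {g} use ∅
  n1 def {r} use ∅
  n2 def {f,y} use ∅
  n3 def {f} use ∅
  n4 def {f,k} use {f}
  n5 def {q,y} use {k}

Backward fixpoint:
  n0: in=∅ out=∅
  n1: in=∅ out=∅
  n2: in=∅ out=∅
  n3: in=∅ out={f}
  n4: in={f} out={k}
  n5: in={k} out=∅

Interference:
  f — {k,y}
  g — ∅
  k — {f,q}
  q — {k}
  r — ∅
  y — {f}

N(q) = ["k"]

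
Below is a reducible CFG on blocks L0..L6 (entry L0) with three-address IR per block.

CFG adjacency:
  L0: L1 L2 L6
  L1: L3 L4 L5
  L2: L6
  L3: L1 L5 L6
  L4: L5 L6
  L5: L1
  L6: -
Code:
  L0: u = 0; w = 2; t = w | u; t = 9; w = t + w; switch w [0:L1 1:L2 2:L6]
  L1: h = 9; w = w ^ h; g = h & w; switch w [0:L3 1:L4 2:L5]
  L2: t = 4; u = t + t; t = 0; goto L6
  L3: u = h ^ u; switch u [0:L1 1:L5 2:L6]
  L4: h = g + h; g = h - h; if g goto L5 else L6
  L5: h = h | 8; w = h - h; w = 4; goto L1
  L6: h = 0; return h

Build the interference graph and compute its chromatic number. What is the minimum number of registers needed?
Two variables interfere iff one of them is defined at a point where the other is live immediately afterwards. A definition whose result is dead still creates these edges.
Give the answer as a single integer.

Block summaries:
  L0: {t,u,w} / ∅
  L1: {g,h,w} / {w}
  L2: {t,u} / ∅
  L3: {u} / {h,u}
  L4: {g,h} / {g,h}
  L5: {h,w} / {h}
  L6: {h} / ∅

Backward fixpoint:
  L0 li=∅ lo={u,w}
  L1 li={u,w} lo={g,h,u,w}
  L2 li=∅ lo=∅
  L3 li={h,u,w} lo={h,u,w}
  L4 li={g,h,u} lo={h,u}
  L5 li={h,u} lo={u,w}
  L6 li=∅ lo=∅

Interference:
  g: {h,u,w}
  h: {g,u,w}
  t: {u,w}
  u: {g,h,t,w}
  w: {g,h,t,u}

Colouring:
  clique {g,h,u,w} ⇒ need ≥ 4
  assign g→c2 h→c3 t→c2 u→c0 w→c1 — no edge inside a register ⇒ χ ≤ 4
  χ = 4

Answer: 4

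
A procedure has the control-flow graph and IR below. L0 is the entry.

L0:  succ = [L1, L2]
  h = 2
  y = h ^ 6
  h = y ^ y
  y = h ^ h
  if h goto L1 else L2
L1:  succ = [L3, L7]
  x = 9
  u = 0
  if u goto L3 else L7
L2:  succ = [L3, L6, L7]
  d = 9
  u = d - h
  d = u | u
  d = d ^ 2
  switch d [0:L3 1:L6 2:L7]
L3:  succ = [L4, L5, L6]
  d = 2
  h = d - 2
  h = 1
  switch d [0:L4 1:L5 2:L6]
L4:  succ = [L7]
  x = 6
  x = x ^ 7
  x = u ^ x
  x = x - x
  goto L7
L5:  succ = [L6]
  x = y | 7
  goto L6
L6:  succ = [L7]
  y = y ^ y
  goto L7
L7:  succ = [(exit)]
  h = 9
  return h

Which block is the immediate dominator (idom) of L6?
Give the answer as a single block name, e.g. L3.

idom tree: L1←L0 L2←L0 L3←L0 L4←L3 L5←L3 L6←L0 L7←L0
Join-block Dom:
  L3: preds {L1,L2}: {L0,L1} ∩ {L0,L2} = {L0}; idom=L0
  L6: preds {L2,L3,L5}: {L0,L2} ∩ {L0,L3} ∩ {L0,L3,L5} = {L0}; idom=L0
  L7: preds {L1,L2,L4,L6}: {L0,L1} ∩ {L0,L2} ∩ {L0,L3,L4} ∩ {L0,L6} = {L0}; idom=L0

idom(L6) = L0

Answer: L0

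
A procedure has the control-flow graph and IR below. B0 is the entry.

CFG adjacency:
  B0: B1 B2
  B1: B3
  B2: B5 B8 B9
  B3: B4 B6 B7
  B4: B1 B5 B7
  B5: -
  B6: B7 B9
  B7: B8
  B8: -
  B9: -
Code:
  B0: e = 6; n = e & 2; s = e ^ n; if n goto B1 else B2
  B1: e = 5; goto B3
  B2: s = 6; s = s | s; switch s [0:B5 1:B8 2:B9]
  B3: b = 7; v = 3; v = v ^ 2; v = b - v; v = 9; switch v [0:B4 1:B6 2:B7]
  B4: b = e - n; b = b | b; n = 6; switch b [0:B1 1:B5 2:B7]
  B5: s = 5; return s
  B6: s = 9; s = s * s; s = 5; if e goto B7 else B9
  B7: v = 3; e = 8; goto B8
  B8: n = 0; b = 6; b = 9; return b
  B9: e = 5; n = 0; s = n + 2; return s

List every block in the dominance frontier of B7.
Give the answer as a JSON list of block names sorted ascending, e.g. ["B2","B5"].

Answer: ["B8"]

Derivation:
idom tree: B1←B0 B2←B0 B3←B1 B4←B3 B5←B0 B6←B3 B7←B3 B8←B0 B9←B0
Dom at joins:
  B1: preds {B0,B4}: {B0} ∩ {B0,B1,B3,B4} = {B0}; idom=B0
  B5: preds {B2,B4}: {B0,B2} ∩ {B0,B1,B3,B4} = {B0}; idom=B0
  B7: preds {B3,B4,B6}: {B0,B1,B3} ∩ {B0,B1,B3,B4} ∩ {B0,B1,B3,B6} = {B0,B1,B3}; idom=B3
  B8: preds {B2,B7}: {B0,B2} ∩ {B0,B1,B3,B7} = {B0}; idom=B0
  B9: preds {B2,B6}: {B0,B2} ∩ {B0,B1,B3,B6} = {B0}; idom=B0

Frontier:
  B1←B0: walk · to B0
  B1←B4: walk B4→B3→B1 to B0
  B5←B2: walk B2 to B0
  B5←B4: walk B4→B3→B1 to B0
  B7←B3: walk · to B3
  B7←B4: walk B4 to B3
  B7←B6: walk B6 to B3
  B8←B2: walk B2 to B0
  B8←B7: walk B7→B3→B1 to B0
  B9←B2: walk B2 to B0
  B9←B6: walk B6→B3→B1 to B0
  DF(B0)=∅
  DF(B1)={B1,B5,B8,B9}
  DF(B2)={B5,B8,B9}
  DF(B3)={B1,B5,B8,B9}
  DF(B4)={B1,B5,B7}
  DF(B5)=∅
  DF(B6)={B7,B9}
  DF(B7)={B8}
  DF(B8)=∅
  DF(B9)=∅

DF(B7) = ["B8"]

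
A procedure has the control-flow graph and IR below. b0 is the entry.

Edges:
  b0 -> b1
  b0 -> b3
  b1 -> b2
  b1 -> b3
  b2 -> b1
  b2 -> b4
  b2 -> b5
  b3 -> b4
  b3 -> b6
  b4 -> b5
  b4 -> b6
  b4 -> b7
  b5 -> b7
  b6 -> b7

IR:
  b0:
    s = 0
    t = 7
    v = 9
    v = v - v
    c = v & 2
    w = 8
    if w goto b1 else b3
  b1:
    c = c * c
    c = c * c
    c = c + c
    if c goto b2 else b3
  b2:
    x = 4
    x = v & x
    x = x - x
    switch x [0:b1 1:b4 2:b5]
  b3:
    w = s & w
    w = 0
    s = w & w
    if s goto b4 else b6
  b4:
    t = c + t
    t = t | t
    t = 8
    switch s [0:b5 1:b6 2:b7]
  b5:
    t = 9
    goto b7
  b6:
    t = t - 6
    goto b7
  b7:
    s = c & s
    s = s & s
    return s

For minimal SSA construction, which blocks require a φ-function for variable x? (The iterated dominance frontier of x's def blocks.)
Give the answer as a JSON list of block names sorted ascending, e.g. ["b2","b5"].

Answer: ["b1", "b3", "b4", "b5", "b6", "b7"]

Working:
idom tree: b1←b0 b2←b1 b3←b0 b4←b0 b5←b0 b6←b0 b7←b0
Dom at joins:
  b1: preds {b0,b2}: {b0} ∩ {b0,b1,b2} = {b0}; idom=b0
  b3: preds {b0,b1}: {b0} ∩ {b0,b1} = {b0}; idom=b0
  b4: preds {b2,b3}: {b0,b1,b2} ∩ {b0,b3} = {b0}; idom=b0
  b5: preds {b2,b4}: {b0,b1,b2} ∩ {b0,b4} = {b0}; idom=b0
  b6: preds {b3,b4}: {b0,b3} ∩ {b0,b4} = {b0}; idom=b0
  b7: preds {b4,b5,b6}: {b0,b4} ∩ {b0,b5} ∩ {b0,b6} = {b0}; idom=b0

Frontier:
  b1←b0: walk · to b0
  b1←b2: walk b2→b1 to b0
  b3←b0: walk · to b0
  b3←b1: walk b1 to b0
  b4←b2: walk b2→b1 to b0
  b4←b3: walk b3 to b0
  b5←b2: walk b2→b1 to b0
  b5←b4: walk b4 to b0
  b6←b3: walk b3 to b0
  b6←b4: walk b4 to b0
  b7←b4: walk b4 to b0
  b7←b5: walk b5 to b0
  b7←b6: walk b6 to b0
  DF(b0)=∅
  DF(b1)={b1,b3,b4,b5}
  DF(b2)={b1,b4,b5}
  DF(b3)={b4,b6}
  DF(b4)={b5,b6,b7}
  DF(b5)={b7}
  DF(b6)={b7}
  DF(b7)=∅

φ for x: defs {b2}
  DF⁺ = {b1,b3,b4,b5,b6,b7}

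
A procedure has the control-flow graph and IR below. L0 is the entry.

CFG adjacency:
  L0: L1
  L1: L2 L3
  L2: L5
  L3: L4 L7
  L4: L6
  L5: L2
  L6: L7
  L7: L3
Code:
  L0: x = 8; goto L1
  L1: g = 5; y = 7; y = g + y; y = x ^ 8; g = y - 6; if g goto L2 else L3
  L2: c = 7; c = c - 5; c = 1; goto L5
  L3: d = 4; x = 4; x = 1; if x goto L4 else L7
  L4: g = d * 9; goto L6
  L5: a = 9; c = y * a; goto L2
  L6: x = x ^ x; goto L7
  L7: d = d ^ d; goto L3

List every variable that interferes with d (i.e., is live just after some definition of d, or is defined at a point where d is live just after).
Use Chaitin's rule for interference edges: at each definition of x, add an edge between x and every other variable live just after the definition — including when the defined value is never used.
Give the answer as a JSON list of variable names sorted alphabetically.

Block summaries:
  L0 def {x} use ∅
  L1 def {g,y} use {x}
  L2 def {c} use ∅
  L3 def {d,x} use ∅
  L4 def {g} use {d}
  L5 def {a,c} use {y}
  L6 def {x} use {x}
  L7 def {d} use {d}

Live sets:
  L0 li=∅ lo={x}
  L1 li={x} lo={y}
  L2 li={y} lo={y}
  L3 li=∅ lo={d,x}
  L4 li={d,x} lo={d,x}
  L5 li={y} lo={y}
  L6 li={d,x} lo={d}
  L7 li={d} lo=∅

Conflict graph:
  a↔{y}
  c↔{y}
  d↔{g,x}
  g↔{d,x,y}
  x↔{d,g,y}
  y↔{a,c,g,x}

N(d) = ["g", "x"]

Answer: ["g", "x"]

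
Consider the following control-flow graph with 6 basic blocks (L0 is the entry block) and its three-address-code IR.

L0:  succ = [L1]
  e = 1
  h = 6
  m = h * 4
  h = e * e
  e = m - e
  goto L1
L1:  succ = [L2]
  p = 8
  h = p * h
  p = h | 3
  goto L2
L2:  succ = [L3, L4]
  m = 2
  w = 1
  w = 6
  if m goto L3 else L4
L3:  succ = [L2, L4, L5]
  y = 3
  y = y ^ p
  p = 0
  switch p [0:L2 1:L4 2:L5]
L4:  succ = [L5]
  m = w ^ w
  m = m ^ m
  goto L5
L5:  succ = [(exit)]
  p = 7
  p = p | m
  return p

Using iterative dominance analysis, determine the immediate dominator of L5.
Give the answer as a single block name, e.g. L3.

idom tree: L1←L0 L2←L1 L3←L2 L4←L2 L5←L2
Dom∩ at merges:
  L2: preds {L1,L3}: {L0,L1} ∩ {L0,L1,L2,L3} = {L0,L1}; idom=L1
  L4: preds {L2,L3}: {L0,L1,L2} ∩ {L0,L1,L2,L3} = {L0,L1,L2}; idom=L2
  L5: preds {L3,L4}: {L0,L1,L2,L3} ∩ {L0,L1,L2,L4} = {L0,L1,L2}; idom=L2

idom(L5) = L2

Answer: L2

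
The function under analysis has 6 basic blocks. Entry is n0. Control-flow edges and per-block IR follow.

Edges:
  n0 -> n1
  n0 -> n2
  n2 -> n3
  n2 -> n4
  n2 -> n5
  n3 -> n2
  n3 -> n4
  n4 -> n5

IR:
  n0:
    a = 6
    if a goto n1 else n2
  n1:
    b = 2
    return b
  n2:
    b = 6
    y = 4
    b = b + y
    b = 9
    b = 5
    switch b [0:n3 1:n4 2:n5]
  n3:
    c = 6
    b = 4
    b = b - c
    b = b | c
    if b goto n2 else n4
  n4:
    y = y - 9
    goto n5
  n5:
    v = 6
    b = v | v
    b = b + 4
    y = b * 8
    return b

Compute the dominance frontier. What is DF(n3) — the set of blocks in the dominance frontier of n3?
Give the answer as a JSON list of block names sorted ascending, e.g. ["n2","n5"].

Answer: ["n2", "n4"]

Derivation:
idom tree: n1←n0 n2←n0 n3←n2 n4←n2 n5←n2
Join-block Dom:
  n2: preds {n0,n3}: {n0} ∩ {n0,n2,n3} = {n0}; idom=n0
  n4: preds {n2,n3}: {n0,n2} ∩ {n0,n2,n3} = {n0,n2}; idom=n2
  n5: preds {n2,n4}: {n0,n2} ∩ {n0,n2,n4} = {n0,n2}; idom=n2

DF derivation:
  n2←n0: walk · to n0
  n2←n3: walk n3→n2 to n0
  n4←n2: walk · to n2
  n4←n3: walk n3 to n2
  n5←n2: walk · to n2
  n5←n4: walk n4 to n2
  DF(n0)=∅
  DF(n1)=∅
  DF(n2)={n2}
  DF(n3)={n2,n4}
  DF(n4)={n5}
  DF(n5)=∅

DF(n3) = ["n2", "n4"]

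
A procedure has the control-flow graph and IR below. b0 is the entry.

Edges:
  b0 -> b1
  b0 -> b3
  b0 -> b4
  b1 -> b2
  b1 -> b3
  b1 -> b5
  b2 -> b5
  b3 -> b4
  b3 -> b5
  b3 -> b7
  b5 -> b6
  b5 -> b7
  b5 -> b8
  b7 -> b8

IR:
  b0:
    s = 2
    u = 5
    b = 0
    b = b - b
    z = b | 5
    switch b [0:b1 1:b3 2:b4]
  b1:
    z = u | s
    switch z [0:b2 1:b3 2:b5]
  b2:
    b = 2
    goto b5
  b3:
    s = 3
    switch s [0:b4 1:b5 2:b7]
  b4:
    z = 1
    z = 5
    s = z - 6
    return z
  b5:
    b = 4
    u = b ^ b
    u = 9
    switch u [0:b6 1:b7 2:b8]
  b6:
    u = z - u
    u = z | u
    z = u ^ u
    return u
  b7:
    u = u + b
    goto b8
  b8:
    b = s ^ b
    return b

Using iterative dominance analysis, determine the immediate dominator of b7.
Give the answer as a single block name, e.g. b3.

Answer: b0

Derivation:
idom tree: b1←b0 b2←b1 b3←b0 b4←b0 b5←b0 b6←b5 b7←b0 b8←b0
Join-block Dom:
  b3: preds {b0,b1}: {b0} ∩ {b0,b1} = {b0}; idom=b0
  b4: preds {b0,b3}: {b0} ∩ {b0,b3} = {b0}; idom=b0
  b5: preds {b1,b2,b3}: {b0,b1} ∩ {b0,b1,b2} ∩ {b0,b3} = {b0}; idom=b0
  b7: preds {b3,b5}: {b0,b3} ∩ {b0,b5} = {b0}; idom=b0
  b8: preds {b5,b7}: {b0,b5} ∩ {b0,b7} = {b0}; idom=b0

idom(b7) = b0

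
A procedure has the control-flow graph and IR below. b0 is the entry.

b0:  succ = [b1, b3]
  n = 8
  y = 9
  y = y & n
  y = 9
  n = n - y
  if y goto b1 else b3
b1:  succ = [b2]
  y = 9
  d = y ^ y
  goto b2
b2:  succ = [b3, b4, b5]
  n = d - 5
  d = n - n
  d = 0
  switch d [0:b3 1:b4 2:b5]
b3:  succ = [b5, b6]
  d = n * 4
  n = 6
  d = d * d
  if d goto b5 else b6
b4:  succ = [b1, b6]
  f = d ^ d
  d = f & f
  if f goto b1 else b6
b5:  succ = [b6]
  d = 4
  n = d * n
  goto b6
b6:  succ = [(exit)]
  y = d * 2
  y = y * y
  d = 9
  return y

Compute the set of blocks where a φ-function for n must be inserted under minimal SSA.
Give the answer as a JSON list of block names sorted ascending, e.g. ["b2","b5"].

idom tree: b1←b0 b2←b1 b3←b0 b4←b2 b5←b0 b6←b0
Dom∩ at merges:
  b1: preds {b0,b4}: {b0} ∩ {b0,b1,b2,b4} = {b0}; idom=b0
  b3: preds {b0,b2}: {b0} ∩ {b0,b1,b2} = {b0}; idom=b0
  b5: preds {b2,b3}: {b0,b1,b2} ∩ {b0,b3} = {b0}; idom=b0
  b6: preds {b3,b4,b5}: {b0,b3} ∩ {b0,b1,b2,b4} ∩ {b0,b5} = {b0}; idom=b0

Frontier:
  join b1 pred b0: · stop@b0
  join b1 pred b4: b4→b2→b1 stop@b0
  join b3 pred b0: · stop@b0
  join b3 pred b2: b2→b1 stop@b0
  join b5 pred b2: b2→b1 stop@b0
  join b5 pred b3: b3 stop@b0
  join b6 pred b3: b3 stop@b0
  join b6 pred b4: b4→b2→b1 stop@b0
  join b6 pred b5: b5 stop@b0
  b0: DF=∅
  b1: DF={b1,b3,b5,b6}
  b2: DF={b1,b3,b5,b6}
  b3: DF={b5,b6}
  b4: DF={b1,b6}
  b5: DF={b6}
  b6: DF=∅

φ for n: defs {b0,b2,b3,b5}
  DF⁺ = {b1,b3,b5,b6}

Answer: ["b1", "b3", "b5", "b6"]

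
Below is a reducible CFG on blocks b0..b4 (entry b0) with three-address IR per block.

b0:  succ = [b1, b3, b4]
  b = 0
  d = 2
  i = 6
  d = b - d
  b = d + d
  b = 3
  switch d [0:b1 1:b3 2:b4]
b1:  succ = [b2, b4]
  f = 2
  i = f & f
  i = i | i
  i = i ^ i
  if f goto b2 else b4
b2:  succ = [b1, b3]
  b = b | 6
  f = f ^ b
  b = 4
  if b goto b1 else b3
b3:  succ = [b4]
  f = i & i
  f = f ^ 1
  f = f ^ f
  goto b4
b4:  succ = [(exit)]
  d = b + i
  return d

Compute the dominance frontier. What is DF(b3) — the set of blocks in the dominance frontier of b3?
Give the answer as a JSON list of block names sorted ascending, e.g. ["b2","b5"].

Answer: ["b4"]

Working:
idom tree: b1←b0 b2←b1 b3←b0 b4←b0
Join-block Dom:
  b1: preds {b0,b2}: {b0} ∩ {b0,b1,b2} = {b0}; idom=b0
  b3: preds {b0,b2}: {b0} ∩ {b0,b1,b2} = {b0}; idom=b0
  b4: preds {b0,b1,b3}: {b0} ∩ {b0,b1} ∩ {b0,b3} = {b0}; idom=b0

DF walk-up:
  b1←b0: walk · to b0
  b1←b2: walk b2→b1 to b0
  b3←b0: walk · to b0
  b3←b2: walk b2→b1 to b0
  b4←b0: walk · to b0
  b4←b1: walk b1 to b0
  b4←b3: walk b3 to b0
  b0 → ∅
  b1 → {b1,b3,b4}
  b2 → {b1,b3}
  b3 → {b4}
  b4 → ∅

DF(b3) = ["b4"]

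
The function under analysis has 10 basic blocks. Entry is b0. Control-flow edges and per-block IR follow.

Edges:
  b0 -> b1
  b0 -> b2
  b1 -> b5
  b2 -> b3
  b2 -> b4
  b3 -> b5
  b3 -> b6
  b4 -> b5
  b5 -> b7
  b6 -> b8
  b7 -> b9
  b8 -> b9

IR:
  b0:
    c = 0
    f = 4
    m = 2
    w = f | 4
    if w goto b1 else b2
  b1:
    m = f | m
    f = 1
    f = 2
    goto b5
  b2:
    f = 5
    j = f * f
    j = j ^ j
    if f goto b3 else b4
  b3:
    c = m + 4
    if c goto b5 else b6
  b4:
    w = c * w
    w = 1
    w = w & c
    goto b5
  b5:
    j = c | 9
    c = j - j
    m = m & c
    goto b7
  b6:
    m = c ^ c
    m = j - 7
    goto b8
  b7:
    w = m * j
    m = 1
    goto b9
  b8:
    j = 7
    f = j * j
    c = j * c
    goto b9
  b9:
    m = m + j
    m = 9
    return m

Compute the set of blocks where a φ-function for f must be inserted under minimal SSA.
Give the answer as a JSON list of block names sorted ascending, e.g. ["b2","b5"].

idom tree: b1←b0 b2←b0 b3←b2 b4←b2 b5←b0 b6←b3 b7←b5 b8←b6 b9←b0
Dom∩ at merges:
  b5: preds {b1,b3,b4}: {b0,b1} ∩ {b0,b2,b3} ∩ {b0,b2,b4} = {b0}; idom=b0
  b9: preds {b7,b8}: {b0,b5,b7} ∩ {b0,b2,b3,b6,b8} = {b0}; idom=b0

DF derivation:
  b5←b1: walk b1 to b0
  b5←b3: walk b3→b2 to b0
  b5←b4: walk b4→b2 to b0
  b9←b7: walk b7→b5 to b0
  b9←b8: walk b8→b6→b3→b2 to b0
  b0: DF=∅
  b1: DF={b5}
  b2: DF={b5,b9}
  b3: DF={b5,b9}
  b4: DF={b5}
  b5: DF={b9}
  b6: DF={b9}
  b7: DF={b9}
  b8: DF={b9}
  b9: DF=∅

φ for f: defs {b0,b1,b2,b8}
  DF⁺ = {b5,b9}

Answer: ["b5", "b9"]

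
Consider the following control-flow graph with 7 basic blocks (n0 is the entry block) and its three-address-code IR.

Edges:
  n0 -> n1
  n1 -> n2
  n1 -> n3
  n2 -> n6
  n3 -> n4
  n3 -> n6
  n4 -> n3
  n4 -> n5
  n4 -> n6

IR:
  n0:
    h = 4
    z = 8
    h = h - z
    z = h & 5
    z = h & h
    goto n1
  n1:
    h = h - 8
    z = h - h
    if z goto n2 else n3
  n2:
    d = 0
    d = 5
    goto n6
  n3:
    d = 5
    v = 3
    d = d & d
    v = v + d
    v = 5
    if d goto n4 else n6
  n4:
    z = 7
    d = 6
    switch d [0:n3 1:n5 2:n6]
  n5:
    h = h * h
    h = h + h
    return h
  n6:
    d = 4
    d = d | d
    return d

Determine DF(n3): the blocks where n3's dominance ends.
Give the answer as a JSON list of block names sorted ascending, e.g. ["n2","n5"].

idom tree: n1←n0 n2←n1 n3←n1 n4←n3 n5←n4 n6←n1
Dom∩ at merges:
  n3: preds {n1,n4}: {n0,n1} ∩ {n0,n1,n3,n4} = {n0,n1}; idom=n1
  n6: preds {n2,n3,n4}: {n0,n1,n2} ∩ {n0,n1,n3} ∩ {n0,n1,n3,n4} = {n0,n1}; idom=n1

DF walk-up:
  n3←n1: walk · to n1
  n3←n4: walk n4→n3 to n1
  n6←n2: walk n2 to n1
  n6←n3: walk n3 to n1
  n6←n4: walk n4→n3 to n1
  n0: DF=∅
  n1: DF=∅
  n2: DF={n6}
  n3: DF={n3,n6}
  n4: DF={n3,n6}
  n5: DF=∅
  n6: DF=∅

DF(n3) = ["n3", "n6"]

Answer: ["n3", "n6"]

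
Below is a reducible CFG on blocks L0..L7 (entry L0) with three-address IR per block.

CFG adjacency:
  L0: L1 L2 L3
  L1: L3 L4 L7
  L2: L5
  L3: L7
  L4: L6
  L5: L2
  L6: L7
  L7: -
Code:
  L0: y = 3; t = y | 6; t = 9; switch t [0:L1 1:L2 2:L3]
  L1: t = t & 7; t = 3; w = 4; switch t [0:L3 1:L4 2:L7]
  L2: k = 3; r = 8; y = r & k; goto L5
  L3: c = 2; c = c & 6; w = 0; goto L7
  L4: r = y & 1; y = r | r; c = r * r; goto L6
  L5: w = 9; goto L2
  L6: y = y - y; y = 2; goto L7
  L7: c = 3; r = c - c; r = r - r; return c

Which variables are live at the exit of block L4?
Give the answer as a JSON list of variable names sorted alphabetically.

Per-block:
  L0 def {t,y} use ∅
  L1 def {t,w} use {t}
  L2 def {k,r,y} use ∅
  L3 def {c,w} use ∅
  L4 def {c,r,y} use {y}
  L5 def {w} use ∅
  L6 def {y} use {y}
  L7 def {c,r} use ∅

Liveness:
  live L0: ∅→{t,y}
  live L1: {t,y}→{y}
  live L2: ∅→∅
  live L3: ∅→∅
  live L4: {y}→{y}
  live L5: ∅→∅
  live L6: {y}→∅
  live L7: ∅→∅

live-out(L4) = ["y"]

Answer: ["y"]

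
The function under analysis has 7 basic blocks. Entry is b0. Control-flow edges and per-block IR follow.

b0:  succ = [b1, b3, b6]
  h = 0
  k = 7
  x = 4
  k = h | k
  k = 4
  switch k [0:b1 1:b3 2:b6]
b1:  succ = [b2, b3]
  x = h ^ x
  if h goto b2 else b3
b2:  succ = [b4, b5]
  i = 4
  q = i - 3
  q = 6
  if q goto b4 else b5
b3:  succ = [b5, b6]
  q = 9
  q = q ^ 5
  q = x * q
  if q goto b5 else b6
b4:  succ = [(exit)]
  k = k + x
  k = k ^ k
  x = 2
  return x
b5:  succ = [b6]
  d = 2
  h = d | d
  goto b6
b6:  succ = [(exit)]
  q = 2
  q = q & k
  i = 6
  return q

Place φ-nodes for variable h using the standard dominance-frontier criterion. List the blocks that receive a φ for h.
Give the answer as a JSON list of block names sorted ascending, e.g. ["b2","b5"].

idom tree: b1←b0 b2←b1 b3←b0 b4←b2 b5←b0 b6←b0
Dom∩ at merges:
  b3: preds {b0,b1}: {b0} ∩ {b0,b1} = {b0}; idom=b0
  b5: preds {b2,b3}: {b0,b1,b2} ∩ {b0,b3} = {b0}; idom=b0
  b6: preds {b0,b3,b5}: {b0} ∩ {b0,b3} ∩ {b0,b5} = {b0}; idom=b0

DF derivation:
  join b3 pred b0: · stop@b0
  join b3 pred b1: b1 stop@b0
  join b5 pred b2: b2→b1 stop@b0
  join b5 pred b3: b3 stop@b0
  join b6 pred b0: · stop@b0
  join b6 pred b3: b3 stop@b0
  join b6 pred b5: b5 stop@b0
  b0 → ∅
  b1 → {b3,b5}
  b2 → {b5}
  b3 → {b5,b6}
  b4 → ∅
  b5 → {b6}
  b6 → ∅

φ for h: defs {b0,b5}
  DF⁺ = {b6}

Answer: ["b6"]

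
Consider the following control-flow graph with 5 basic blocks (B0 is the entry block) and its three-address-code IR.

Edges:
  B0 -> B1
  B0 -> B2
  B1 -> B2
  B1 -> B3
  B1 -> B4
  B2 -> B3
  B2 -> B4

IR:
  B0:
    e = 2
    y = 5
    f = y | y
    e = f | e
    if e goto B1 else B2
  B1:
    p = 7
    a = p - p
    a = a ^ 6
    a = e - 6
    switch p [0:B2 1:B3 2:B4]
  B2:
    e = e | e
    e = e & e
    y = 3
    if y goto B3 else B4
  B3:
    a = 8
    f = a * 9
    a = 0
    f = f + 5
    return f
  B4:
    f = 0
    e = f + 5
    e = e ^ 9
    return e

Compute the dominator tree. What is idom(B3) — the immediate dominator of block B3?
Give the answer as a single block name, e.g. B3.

Answer: B0

Analysis:
idom tree: B1←B0 B2←B0 B3←B0 B4←B0
Dom at joins:
  B2: preds {B0,B1}: {B0} ∩ {B0,B1} = {B0}; idom=B0
  B3: preds {B1,B2}: {B0,B1} ∩ {B0,B2} = {B0}; idom=B0
  B4: preds {B1,B2}: {B0,B1} ∩ {B0,B2} = {B0}; idom=B0

idom(B3) = B0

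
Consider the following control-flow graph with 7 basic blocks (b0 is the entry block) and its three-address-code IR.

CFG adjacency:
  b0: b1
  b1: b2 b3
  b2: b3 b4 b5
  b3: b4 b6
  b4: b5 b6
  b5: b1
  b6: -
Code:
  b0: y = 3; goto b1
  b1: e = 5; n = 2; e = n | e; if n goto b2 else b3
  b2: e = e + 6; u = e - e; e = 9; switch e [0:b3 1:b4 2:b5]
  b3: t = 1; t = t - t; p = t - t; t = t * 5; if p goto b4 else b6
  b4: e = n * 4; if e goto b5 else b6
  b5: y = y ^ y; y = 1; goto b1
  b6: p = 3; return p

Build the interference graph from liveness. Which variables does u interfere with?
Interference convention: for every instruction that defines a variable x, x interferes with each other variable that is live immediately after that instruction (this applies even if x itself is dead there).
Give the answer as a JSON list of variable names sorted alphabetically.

Answer: ["n", "y"]

Derivation:
Per-block:
  b0 def {y} use ∅
  b1 def {e,n} use ∅
  b2 def {e,u} use {e}
  b3 def {p,t} use ∅
  b4 def {e} use {n}
  b5 def {y} use {y}
  b6 def {p} use ∅

Live sets:
  b0: in=∅ out={y}
  b1: in={y} out={e,n,y}
  b2: in={e,n,y} out={n,y}
  b3: in={n,y} out={n,y}
  b4: in={n,y} out={y}
  b5: in={y} out={y}
  b6: in=∅ out=∅

Interference:
  e↔{n,y}
  n↔{e,p,t,u,y}
  p↔{n,t,y}
  t↔{n,p,y}
  u↔{n,y}
  y↔{e,n,p,t,u}

N(u) = ["n", "y"]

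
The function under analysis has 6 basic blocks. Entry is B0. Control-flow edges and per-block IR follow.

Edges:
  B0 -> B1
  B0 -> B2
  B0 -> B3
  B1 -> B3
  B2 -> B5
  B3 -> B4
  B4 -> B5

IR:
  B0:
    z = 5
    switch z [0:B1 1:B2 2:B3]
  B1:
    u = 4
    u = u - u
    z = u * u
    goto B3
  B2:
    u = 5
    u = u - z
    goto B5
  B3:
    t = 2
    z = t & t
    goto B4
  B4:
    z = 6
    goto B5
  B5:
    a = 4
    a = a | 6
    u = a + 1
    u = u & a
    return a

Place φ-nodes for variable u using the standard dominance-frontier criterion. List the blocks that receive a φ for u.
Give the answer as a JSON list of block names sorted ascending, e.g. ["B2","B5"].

Answer: ["B3", "B5"]

Analysis:
idom tree: B1←B0 B2←B0 B3←B0 B4←B3 B5←B0
Join-block Dom:
  B3: preds {B0,B1}: {B0} ∩ {B0,B1} = {B0}; idom=B0
  B5: preds {B2,B4}: {B0,B2} ∩ {B0,B3,B4} = {B0}; idom=B0

DF walk-up:
  B3←B0: walk · to B0
  B3←B1: walk B1 to B0
  B5←B2: walk B2 to B0
  B5←B4: walk B4→B3 to B0
  B0: DF=∅
  B1: DF={B3}
  B2: DF={B5}
  B3: DF={B5}
  B4: DF={B5}
  B5: DF=∅

φ for u: defs {B1,B2,B5}
  DF⁺ = {B3,B5}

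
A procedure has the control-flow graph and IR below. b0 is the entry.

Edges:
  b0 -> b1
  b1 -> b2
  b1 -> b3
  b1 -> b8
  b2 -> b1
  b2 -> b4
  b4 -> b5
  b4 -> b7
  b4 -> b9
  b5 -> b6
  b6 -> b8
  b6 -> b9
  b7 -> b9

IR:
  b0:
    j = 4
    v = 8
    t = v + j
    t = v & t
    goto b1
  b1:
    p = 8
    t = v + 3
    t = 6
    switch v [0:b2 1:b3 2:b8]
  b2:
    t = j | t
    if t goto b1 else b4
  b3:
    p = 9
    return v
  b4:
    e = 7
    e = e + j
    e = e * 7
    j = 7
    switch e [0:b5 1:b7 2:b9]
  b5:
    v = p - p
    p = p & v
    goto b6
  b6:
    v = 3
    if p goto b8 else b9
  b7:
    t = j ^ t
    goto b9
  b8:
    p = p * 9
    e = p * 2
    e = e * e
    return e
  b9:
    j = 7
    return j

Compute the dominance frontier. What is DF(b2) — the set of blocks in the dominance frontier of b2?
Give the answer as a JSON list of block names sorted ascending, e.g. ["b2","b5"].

idom tree: b1←b0 b2←b1 b3←b1 b4←b2 b5←b4 b6←b5 b7←b4 b8←b1 b9←b4
Join-block Dom:
  b1: preds {b0,b2}: {b0} ∩ {b0,b1,b2} = {b0}; idom=b0
  b8: preds {b1,b6}: {b0,b1} ∩ {b0,b1,b2,b4,b5,b6} = {b0,b1}; idom=b1
  b9: preds {b4,b6,b7}: {b0,b1,b2,b4} ∩ {b0,b1,b2,b4,b5,b6} ∩ {b0,b1,b2,b4,b7} = {b0,b1,b2,b4}; idom=b4

DF derivation:
  b1←b0: walk · to b0
  b1←b2: walk b2→b1 to b0
  b8←b1: walk · to b1
  b8←b6: walk b6→b5→b4→b2 to b1
  b9←b4: walk · to b4
  b9←b6: walk b6→b5 to b4
  b9←b7: walk b7 to b4
  b0: DF=∅
  b1: DF={b1}
  b2: DF={b1,b8}
  b3: DF=∅
  b4: DF={b8}
  b5: DF={b8,b9}
  b6: DF={b8,b9}
  b7: DF={b9}
  b8: DF=∅
  b9: DF=∅

DF(b2) = ["b1", "b8"]

Answer: ["b1", "b8"]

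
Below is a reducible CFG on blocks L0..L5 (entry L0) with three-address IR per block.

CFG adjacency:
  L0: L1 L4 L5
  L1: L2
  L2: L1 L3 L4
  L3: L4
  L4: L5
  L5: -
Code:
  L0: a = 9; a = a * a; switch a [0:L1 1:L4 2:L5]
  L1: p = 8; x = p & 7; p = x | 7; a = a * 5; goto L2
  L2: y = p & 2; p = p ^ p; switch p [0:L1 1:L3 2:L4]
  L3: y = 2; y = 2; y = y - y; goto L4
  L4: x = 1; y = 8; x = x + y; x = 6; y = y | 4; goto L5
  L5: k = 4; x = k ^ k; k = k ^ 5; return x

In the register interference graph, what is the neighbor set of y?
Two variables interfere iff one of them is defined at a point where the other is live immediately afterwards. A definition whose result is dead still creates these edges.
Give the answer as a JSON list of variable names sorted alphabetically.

Answer: ["a", "p", "x"]

Derivation:
Block summaries:
  L0 def {a} use ∅
  L1 def {a,p,x} use {a}
  L2 def {p,y} use {p}
  L3 def {y} use ∅
  L4 def {x,y} use ∅
  L5 def {k,x} use ∅

Live sets:
  live L0: ∅→{a}
  live L1: {a}→{a,p}
  live L2: {a,p}→{a}
  live L3: ∅→∅
  live L4: ∅→∅
  live L5: ∅→∅

Interfere edges:
  a: {p,x,y}
  k: {x}
  p: {a,y}
  x: {a,k,y}
  y: {a,p,x}

N(y) = ["a", "p", "x"]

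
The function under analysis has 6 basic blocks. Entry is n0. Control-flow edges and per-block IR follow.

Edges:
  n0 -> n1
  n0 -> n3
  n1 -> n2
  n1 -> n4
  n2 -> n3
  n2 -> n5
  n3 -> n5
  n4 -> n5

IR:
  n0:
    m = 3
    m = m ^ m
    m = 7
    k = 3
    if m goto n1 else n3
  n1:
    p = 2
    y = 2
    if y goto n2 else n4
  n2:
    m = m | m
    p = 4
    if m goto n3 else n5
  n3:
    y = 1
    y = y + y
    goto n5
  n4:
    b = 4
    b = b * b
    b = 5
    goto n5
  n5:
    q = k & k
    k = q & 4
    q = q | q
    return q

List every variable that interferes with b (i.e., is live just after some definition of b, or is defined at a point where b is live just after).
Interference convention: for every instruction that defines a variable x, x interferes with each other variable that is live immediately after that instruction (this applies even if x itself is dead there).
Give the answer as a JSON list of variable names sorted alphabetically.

Per-block:
  n0: def={k,m} ue=∅
  n1: def={p,y} ue=∅
  n2: def={m,p} ue={m}
  n3: def={y} ue=∅
  n4: def={b} ue=∅
  n5: def={k,q} ue={k}

Live sets:
  live n0: ∅→{k,m}
  live n1: {k,m}→{k,m}
  live n2: {k,m}→{k}
  live n3: {k}→{k}
  live n4: {k}→{k}
  live n5: {k}→∅

Conflict graph:
  b↔{k}
  k↔{b,m,p,q,y}
  m↔{k,p,y}
  p↔{k,m}
  q↔{k}
  y↔{k,m}

N(b) = ["k"]

Answer: ["k"]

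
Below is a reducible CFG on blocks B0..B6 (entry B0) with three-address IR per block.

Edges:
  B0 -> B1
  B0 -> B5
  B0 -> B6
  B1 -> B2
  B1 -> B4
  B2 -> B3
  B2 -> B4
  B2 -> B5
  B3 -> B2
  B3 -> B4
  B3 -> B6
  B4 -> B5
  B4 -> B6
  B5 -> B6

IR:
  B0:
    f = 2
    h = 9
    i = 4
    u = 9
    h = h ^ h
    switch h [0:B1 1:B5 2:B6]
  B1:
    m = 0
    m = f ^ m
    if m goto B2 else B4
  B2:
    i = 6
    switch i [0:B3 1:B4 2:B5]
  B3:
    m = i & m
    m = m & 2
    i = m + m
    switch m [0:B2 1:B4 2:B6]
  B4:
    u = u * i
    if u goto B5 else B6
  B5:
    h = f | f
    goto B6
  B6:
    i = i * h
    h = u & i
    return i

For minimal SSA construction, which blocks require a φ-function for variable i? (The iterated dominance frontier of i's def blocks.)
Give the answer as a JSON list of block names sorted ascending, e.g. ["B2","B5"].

Answer: ["B2", "B4", "B5", "B6"]

Analysis:
idom tree: B1←B0 B2←B1 B3←B2 B4←B1 B5←B0 B6←B0
Join-block Dom:
  B2: preds {B1,B3}: {B0,B1} ∩ {B0,B1,B2,B3} = {B0,B1}; idom=B1
  B4: preds {B1,B2,B3}: {B0,B1} ∩ {B0,B1,B2} ∩ {B0,B1,B2,B3} = {B0,B1}; idom=B1
  B5: preds {B0,B2,B4}: {B0} ∩ {B0,B1,B2} ∩ {B0,B1,B4} = {B0}; idom=B0
  B6: preds {B0,B3,B4,B5}: {B0} ∩ {B0,B1,B2,B3} ∩ {B0,B1,B4} ∩ {B0,B5} = {B0}; idom=B0

DF walk-up:
  B2←B1: walk · to B1
  B2←B3: walk B3→B2 to B1
  B4←B1: walk · to B1
  B4←B2: walk B2 to B1
  B4←B3: walk B3→B2 to B1
  B5←B0: walk · to B0
  B5←B2: walk B2→B1 to B0
  B5←B4: walk B4→B1 to B0
  B6←B0: walk · to B0
  B6←B3: walk B3→B2→B1 to B0
  B6←B4: walk B4→B1 to B0
  B6←B5: walk B5 to B0
  B0 → ∅
  B1 → {B5,B6}
  B2 → {B2,B4,B5,B6}
  B3 → {B2,B4,B6}
  B4 → {B5,B6}
  B5 → {B6}
  B6 → ∅

φ for i: defs {B0,B2,B3,B6}
  DF⁺ = {B2,B4,B5,B6}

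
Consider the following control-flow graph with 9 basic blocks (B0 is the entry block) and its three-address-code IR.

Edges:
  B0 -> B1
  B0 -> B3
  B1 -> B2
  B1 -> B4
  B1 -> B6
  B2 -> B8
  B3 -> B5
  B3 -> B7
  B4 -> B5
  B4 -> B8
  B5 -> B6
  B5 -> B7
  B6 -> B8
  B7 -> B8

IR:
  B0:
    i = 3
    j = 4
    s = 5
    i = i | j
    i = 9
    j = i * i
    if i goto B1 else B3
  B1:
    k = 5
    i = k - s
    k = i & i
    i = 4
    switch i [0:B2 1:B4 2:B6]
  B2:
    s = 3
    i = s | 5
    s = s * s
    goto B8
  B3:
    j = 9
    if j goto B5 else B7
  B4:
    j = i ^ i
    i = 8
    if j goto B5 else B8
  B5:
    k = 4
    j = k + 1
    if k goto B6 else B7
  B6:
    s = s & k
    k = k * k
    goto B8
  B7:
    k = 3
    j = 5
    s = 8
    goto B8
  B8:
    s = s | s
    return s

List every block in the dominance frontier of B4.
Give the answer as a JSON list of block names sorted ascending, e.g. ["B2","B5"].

idom tree: B1←B0 B2←B1 B3←B0 B4←B1 B5←B0 B6←B0 B7←B0 B8←B0
Dom∩ at merges:
  B5: preds {B3,B4}: {B0,B3} ∩ {B0,B1,B4} = {B0}; idom=B0
  B6: preds {B1,B5}: {B0,B1} ∩ {B0,B5} = {B0}; idom=B0
  B7: preds {B3,B5}: {B0,B3} ∩ {B0,B5} = {B0}; idom=B0
  B8: preds {B2,B4,B6,B7}: {B0,B1,B2} ∩ {B0,B1,B4} ∩ {B0,B6} ∩ {B0,B7} = {B0}; idom=B0

Frontier:
  join B5 pred B3: B3 stop@B0
  join B5 pred B4: B4→B1 stop@B0
  join B6 pred B1: B1 stop@B0
  join B6 pred B5: B5 stop@B0
  join B7 pred B3: B3 stop@B0
  join B7 pred B5: B5 stop@B0
  join B8 pred B2: B2→B1 stop@B0
  join B8 pred B4: B4→B1 stop@B0
  join B8 pred B6: B6 stop@B0
  join B8 pred B7: B7 stop@B0
  B0 → ∅
  B1 → {B5,B6,B8}
  B2 → {B8}
  B3 → {B5,B7}
  B4 → {B5,B8}
  B5 → {B6,B7}
  B6 → {B8}
  B7 → {B8}
  B8 → ∅

DF(B4) = ["B5", "B8"]

Answer: ["B5", "B8"]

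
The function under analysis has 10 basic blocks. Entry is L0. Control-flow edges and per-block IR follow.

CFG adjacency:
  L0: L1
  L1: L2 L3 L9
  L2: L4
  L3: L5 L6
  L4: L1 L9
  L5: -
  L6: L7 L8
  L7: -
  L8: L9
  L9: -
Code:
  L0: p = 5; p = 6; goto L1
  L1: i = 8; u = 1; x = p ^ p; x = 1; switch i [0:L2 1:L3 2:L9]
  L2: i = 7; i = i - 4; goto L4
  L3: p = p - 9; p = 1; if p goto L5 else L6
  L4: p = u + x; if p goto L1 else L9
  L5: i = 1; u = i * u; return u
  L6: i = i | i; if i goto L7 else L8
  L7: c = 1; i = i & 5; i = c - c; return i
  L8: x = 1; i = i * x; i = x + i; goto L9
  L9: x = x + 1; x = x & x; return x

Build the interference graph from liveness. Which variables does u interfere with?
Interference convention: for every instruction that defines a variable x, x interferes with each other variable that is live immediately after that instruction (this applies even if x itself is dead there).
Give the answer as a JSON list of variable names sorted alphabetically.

Answer: ["i", "p", "x"]

Analysis:
Per-block:
  L0: def={p} ue=∅
  L1: def={i,u,x} ue={p}
  L2: def={i} ue=∅
  L3: def={p} ue={p}
  L4: def={p} ue={u,x}
  L5: def={i,u} ue={u}
  L6: def={i} ue={i}
  L7: def={c,i} ue={i}
  L8: def={i,x} ue={i}
  L9: def={x} ue={x}

Backward fixpoint:
  L0: in=∅ out={p}
  L1: in={p} out={i,p,u,x}
  L2: in={u,x} out={u,x}
  L3: in={i,p,u} out={i,u}
  L4: in={u,x} out={p,x}
  L5: in={u} out=∅
  L6: in={i} out={i}
  L7: in={i} out=∅
  L8: in={i} out={x}
  L9: in={x} out=∅

Interference:
  c — {i}
  i — {c,p,u,x}
  p — {i,u,x}
  u — {i,p,x}
  x — {i,p,u}

N(u) = ["i", "p", "x"]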